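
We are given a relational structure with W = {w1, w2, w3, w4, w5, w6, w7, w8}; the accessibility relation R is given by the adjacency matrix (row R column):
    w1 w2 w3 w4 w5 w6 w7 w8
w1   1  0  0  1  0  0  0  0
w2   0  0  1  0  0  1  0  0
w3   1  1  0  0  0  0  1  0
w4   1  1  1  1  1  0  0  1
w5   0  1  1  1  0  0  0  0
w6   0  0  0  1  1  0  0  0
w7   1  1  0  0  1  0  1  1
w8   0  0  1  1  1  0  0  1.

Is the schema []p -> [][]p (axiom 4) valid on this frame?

By correspondence theory, 4 is valid on a frame iff R is transitive.
Transitive: no — w1 R w4 and w4 R w2, but not w1 R w2.

No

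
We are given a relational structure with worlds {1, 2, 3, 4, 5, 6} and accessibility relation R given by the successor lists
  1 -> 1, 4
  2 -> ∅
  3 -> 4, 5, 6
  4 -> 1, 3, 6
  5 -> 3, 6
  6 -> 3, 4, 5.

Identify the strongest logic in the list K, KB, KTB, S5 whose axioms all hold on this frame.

Symmetric (axiom B): yes — every pair in R has its reverse in R.
Reflexive (axiom T): no — 2 is not related to itself.
Euclidean (axiom 5): no — 3 R 4 and 3 R 5, but not 4 R 5.
So F validates K, KB; KTB would additionally require R to be reflexive. The strongest is KB.

KB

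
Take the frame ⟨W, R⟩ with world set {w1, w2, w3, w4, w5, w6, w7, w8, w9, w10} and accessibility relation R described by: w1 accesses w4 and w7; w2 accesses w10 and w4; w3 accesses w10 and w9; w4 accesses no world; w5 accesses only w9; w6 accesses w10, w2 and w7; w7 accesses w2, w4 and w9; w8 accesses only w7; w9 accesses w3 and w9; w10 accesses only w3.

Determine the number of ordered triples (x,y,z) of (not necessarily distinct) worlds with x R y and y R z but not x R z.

Enumerating: (w1,w7,w2), (w1,w7,w9), (w10,w3,w10), (w10,w3,w9), (w2,w10,w3), (w3,w10,w3), (w3,w9,w3), (w5,w9,w3), (w6,w10,w3), (w6,w2,w4), (w6,w7,w4), (w6,w7,w9), (w7,w2,w10), (w7,w9,w3), (w8,w7,w2), (w8,w7,w4), (w8,w7,w9), (w9,w3,w10).

18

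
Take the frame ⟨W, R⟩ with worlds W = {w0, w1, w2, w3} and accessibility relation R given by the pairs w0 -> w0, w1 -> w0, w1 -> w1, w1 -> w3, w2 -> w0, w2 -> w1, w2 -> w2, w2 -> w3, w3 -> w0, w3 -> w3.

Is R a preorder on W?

Yes

Reflexive: yes — every world is R-related to itself.
Transitive: yes — every two-step R-path is closed by a direct edge.
So R is a preorder.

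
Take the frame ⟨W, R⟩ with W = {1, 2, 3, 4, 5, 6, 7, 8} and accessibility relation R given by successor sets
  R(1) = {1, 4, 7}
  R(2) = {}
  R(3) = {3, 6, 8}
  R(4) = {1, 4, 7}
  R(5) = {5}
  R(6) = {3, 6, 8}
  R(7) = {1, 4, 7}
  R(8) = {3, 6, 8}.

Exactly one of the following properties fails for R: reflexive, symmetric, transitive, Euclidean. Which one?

Reflexive: no — 2 is not related to itself.
Symmetric: yes — every pair in R has its reverse in R.
Transitive: yes — every two-step R-path is closed by a direct edge.
Euclidean: yes — any two successors of a common world are R-related.
Only reflexive fails.

reflexive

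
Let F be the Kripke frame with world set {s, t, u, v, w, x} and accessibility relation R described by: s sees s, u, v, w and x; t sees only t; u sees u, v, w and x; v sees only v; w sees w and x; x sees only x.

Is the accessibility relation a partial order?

Reflexive: yes — every world is R-related to itself.
Transitive: yes — every two-step R-path is closed by a direct edge.
Antisymmetric: yes — no distinct pair is related both ways.
So R is a partial order.

Yes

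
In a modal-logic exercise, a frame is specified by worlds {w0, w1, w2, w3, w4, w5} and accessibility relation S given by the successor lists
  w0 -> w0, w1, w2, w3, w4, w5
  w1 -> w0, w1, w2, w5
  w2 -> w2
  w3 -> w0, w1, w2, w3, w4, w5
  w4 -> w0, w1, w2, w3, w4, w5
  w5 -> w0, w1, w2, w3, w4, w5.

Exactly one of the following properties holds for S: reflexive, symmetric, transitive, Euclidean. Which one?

Reflexive: yes — every world is S-related to itself.
Symmetric: no — w0 S w2 but not w2 S w0.
Transitive: no — w1 S w0 and w0 S w3, but not w1 S w3.
Euclidean: no — w0 S w1 and w0 S w3, but not w1 S w3.
Only reflexive holds.

reflexive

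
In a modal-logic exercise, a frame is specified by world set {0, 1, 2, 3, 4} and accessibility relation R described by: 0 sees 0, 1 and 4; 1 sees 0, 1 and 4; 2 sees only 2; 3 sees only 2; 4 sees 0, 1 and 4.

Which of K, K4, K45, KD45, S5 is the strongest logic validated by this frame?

Transitive (axiom 4): yes — every two-step R-path is closed by a direct edge.
Euclidean (axiom 5): yes — any two successors of a common world are R-related.
Serial (axiom D): yes — every world has a successor (e.g. 0 R 0).
Reflexive (axiom T): no — 3 is not related to itself.
So F validates K, K4, K45, KD45; S5 would additionally require R to be reflexive. The strongest is KD45.

KD45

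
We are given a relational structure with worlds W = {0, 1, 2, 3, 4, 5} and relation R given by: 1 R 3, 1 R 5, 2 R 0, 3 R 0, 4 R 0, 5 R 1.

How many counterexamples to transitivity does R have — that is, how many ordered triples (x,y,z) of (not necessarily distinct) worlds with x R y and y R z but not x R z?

Enumerating: (1,3,0), (1,5,1), (5,1,3), (5,1,5).

4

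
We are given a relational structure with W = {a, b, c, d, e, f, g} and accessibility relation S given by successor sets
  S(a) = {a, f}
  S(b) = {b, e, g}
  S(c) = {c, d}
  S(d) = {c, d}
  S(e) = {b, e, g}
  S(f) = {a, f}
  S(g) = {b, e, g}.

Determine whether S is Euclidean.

Euclidean: yes — any two successors of a common world are S-related.

Yes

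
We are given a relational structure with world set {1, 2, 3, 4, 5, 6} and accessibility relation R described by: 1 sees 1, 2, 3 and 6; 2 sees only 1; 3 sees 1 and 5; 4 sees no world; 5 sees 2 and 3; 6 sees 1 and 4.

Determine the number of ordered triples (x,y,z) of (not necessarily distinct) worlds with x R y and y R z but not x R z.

16

Enumerating: (1,3,5), (1,6,4), (2,1,2), (2,1,3), (2,1,6), (3,1,2), (3,1,3), (3,1,6), (3,5,2), (3,5,3), (5,2,1), (5,3,1), (5,3,5), (6,1,2), (6,1,3), (6,1,6).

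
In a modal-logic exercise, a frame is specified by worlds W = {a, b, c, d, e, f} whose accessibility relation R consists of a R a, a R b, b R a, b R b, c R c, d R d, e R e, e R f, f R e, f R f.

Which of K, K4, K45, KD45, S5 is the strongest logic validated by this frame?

S5

Transitive (axiom 4): yes — every two-step R-path is closed by a direct edge.
Euclidean (axiom 5): yes — any two successors of a common world are R-related.
Serial (axiom D): yes — every world has a successor (e.g. a R a).
Reflexive (axiom T): yes — every world is R-related to itself.
So F validates K, K4, K45, KD45, S5. The strongest is S5.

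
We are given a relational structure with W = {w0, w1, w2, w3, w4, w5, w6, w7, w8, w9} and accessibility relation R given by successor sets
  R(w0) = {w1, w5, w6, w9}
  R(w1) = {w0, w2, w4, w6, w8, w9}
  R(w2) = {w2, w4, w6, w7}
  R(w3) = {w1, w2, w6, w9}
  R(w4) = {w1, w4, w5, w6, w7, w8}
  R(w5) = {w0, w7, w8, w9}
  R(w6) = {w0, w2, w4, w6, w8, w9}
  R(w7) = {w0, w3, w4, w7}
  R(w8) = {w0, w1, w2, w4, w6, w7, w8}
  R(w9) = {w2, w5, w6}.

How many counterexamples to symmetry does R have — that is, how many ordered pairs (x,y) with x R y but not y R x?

Enumerating: (w0,w9), (w1,w2), (w1,w6), (w1,w9), (w2,w4), (w2,w7), (w3,w1), (w3,w2), (w3,w6), (w3,w9), (w4,w5), (w5,w7), … and 7 more.
Total: 19.

19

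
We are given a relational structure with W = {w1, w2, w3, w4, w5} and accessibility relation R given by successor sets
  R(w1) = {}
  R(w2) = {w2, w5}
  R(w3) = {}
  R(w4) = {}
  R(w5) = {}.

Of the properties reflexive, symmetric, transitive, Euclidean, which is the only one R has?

transitive

Reflexive: no — w1 is not related to itself.
Symmetric: no — w2 R w5 but not w5 R w2.
Transitive: yes — every two-step R-path is closed by a direct edge.
Euclidean: no — w2 R w5 and w2 R w2, but not w5 R w2.
Only transitive holds.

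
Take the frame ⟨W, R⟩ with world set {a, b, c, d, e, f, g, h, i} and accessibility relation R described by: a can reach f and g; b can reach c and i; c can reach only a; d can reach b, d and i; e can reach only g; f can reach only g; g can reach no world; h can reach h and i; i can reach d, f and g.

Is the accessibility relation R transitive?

No

Transitive: no — b R c and c R a, but not b R a.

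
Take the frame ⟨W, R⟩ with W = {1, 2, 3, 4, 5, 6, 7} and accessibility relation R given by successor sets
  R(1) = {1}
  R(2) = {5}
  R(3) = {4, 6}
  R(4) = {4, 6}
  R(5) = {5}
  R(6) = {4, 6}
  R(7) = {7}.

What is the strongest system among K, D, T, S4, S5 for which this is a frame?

D

Serial (axiom D): yes — every world has a successor (e.g. 1 R 1).
Reflexive (axiom T): no — 2 is not related to itself.
Transitive (axiom 4): yes — every two-step R-path is closed by a direct edge.
Euclidean (axiom 5): yes — any two successors of a common world are R-related.
So F validates K, D; T would additionally require R to be reflexive. The strongest is D.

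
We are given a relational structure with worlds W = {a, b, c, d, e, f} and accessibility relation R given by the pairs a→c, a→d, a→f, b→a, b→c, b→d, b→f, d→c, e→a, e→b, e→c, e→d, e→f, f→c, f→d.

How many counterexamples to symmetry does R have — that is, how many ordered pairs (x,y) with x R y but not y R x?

Enumerating: (a,c), (a,d), (a,f), (b,a), (b,c), (b,d), (b,f), (d,c), (e,a), (e,b), (e,c), (e,d), (e,f), (f,c), (f,d).

15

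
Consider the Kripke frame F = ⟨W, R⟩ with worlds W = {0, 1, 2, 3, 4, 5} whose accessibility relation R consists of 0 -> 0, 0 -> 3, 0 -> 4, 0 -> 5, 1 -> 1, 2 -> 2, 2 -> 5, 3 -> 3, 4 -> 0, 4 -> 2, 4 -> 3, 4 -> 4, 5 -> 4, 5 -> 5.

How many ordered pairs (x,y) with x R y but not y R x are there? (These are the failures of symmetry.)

6

Enumerating: (0,3), (0,5), (2,5), (4,2), (4,3), (5,4).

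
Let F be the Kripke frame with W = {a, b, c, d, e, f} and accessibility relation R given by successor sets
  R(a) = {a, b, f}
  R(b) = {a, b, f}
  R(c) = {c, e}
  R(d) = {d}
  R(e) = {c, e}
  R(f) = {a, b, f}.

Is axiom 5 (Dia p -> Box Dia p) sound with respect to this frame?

Yes

By correspondence theory, 5 is valid on a frame iff R is Euclidean.
Euclidean: yes — any two successors of a common world are R-related.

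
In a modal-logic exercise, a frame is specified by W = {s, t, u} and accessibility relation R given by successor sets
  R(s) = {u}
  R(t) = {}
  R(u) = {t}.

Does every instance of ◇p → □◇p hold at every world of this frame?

No

The schema 5 characterises exactly the Euclidean frames.
Euclidean: no — s R u and s R u, but not u R u.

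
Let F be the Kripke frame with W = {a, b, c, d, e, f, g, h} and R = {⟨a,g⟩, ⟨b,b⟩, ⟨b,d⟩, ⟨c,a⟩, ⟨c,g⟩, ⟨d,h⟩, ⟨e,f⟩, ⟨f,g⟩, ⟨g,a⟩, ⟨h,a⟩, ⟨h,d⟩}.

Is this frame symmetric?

No

Symmetric: no — b R d but not d R b.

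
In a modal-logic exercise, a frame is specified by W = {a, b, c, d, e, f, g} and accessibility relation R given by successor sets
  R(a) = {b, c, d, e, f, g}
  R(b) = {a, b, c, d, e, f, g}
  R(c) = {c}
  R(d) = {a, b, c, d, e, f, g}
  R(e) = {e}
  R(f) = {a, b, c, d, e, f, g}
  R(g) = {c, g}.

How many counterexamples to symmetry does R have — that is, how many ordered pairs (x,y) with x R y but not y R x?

13

Enumerating: (a,c), (a,e), (a,g), (b,c), (b,e), (b,g), (d,c), (d,e), (d,g), (f,c), (f,e), (f,g), (g,c).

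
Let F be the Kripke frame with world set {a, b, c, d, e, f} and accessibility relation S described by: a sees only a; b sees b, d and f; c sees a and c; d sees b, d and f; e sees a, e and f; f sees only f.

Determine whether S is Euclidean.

Euclidean: no — b S f and b S d, but not f S d.

No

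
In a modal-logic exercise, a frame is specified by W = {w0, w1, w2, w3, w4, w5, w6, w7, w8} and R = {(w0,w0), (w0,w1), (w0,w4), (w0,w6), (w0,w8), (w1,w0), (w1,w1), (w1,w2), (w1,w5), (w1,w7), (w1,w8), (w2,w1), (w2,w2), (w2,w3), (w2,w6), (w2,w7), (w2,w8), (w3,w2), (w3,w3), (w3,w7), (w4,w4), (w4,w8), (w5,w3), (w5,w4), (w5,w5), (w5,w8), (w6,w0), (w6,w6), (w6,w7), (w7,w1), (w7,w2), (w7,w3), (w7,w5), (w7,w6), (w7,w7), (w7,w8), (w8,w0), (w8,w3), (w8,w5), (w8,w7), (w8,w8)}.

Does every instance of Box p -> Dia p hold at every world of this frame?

Yes

By correspondence theory, D is valid on a frame iff R is serial.
Serial: yes — every world has a successor (e.g. w0 R w0).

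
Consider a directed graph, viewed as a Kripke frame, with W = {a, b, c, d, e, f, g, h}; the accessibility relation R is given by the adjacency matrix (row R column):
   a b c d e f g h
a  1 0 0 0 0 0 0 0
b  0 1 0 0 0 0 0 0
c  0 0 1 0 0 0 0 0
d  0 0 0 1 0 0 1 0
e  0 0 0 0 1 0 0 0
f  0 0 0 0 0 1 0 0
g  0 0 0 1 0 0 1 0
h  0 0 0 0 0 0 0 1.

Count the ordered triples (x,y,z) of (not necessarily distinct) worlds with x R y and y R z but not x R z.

R is transitive; there are no such tuples.

0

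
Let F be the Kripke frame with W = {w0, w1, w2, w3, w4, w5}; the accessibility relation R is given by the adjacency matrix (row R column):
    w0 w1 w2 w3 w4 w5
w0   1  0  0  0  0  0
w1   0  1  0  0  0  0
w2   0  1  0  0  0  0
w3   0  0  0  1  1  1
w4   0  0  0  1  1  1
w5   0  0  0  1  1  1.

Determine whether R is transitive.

Yes

Transitive: yes — every two-step R-path is closed by a direct edge.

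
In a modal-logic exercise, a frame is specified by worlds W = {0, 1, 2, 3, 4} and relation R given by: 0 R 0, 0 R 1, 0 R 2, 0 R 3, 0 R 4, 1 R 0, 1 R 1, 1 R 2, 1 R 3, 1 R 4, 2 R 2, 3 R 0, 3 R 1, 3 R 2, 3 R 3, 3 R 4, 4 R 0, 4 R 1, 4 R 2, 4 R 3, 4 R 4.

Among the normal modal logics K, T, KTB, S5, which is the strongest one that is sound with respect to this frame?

T

Reflexive (axiom T): yes — every world is R-related to itself.
Symmetric (axiom B): no — 0 R 2 but not 2 R 0.
Euclidean (axiom 5): no — 0 R 2 and 0 R 1, but not 2 R 1.
So F validates K, T; KTB would additionally require R to be symmetric. The strongest is T.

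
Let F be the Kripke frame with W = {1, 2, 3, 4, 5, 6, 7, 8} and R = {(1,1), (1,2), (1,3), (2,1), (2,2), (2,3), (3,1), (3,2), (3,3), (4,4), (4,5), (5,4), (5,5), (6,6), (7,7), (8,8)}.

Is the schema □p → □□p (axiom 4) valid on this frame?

By correspondence theory, 4 is valid on a frame iff R is transitive.
Transitive: yes — every two-step R-path is closed by a direct edge.

Yes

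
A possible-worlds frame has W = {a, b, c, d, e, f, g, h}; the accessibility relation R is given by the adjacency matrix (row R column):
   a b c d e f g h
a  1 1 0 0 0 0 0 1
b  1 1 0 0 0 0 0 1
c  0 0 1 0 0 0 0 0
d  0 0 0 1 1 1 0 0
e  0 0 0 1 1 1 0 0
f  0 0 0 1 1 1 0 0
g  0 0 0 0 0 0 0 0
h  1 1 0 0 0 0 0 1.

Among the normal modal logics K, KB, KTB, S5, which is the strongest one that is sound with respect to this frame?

KB

Symmetric (axiom B): yes — every pair in R has its reverse in R.
Reflexive (axiom T): no — g is not related to itself.
Euclidean (axiom 5): yes — any two successors of a common world are R-related.
So F validates K, KB; KTB would additionally require R to be reflexive. The strongest is KB.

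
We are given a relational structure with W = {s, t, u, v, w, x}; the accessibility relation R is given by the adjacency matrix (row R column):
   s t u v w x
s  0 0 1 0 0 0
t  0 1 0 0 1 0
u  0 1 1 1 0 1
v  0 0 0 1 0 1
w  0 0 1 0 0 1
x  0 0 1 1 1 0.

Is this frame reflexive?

Reflexive: no — s is not related to itself.

No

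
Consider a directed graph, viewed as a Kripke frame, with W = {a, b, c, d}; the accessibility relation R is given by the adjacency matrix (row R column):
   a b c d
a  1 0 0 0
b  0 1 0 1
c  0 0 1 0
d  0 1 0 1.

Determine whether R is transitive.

Transitive: yes — every two-step R-path is closed by a direct edge.

Yes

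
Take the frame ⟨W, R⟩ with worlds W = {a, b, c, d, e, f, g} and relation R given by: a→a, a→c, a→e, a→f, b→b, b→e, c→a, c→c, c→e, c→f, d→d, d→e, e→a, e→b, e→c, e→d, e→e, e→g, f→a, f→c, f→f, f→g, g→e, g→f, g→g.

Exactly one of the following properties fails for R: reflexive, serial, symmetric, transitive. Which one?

transitive

Reflexive: yes — every world is R-related to itself.
Serial: yes — every world has a successor (e.g. a R a).
Symmetric: yes — every pair in R has its reverse in R.
Transitive: no — a R e and e R b, but not a R b.
Only transitive fails.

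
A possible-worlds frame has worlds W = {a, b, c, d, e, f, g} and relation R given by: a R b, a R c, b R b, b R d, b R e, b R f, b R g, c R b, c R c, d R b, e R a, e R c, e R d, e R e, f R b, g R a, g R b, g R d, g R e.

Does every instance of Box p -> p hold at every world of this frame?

Axiom T corresponds to the accessibility relation being reflexive.
Reflexive: no — a is not related to itself.

No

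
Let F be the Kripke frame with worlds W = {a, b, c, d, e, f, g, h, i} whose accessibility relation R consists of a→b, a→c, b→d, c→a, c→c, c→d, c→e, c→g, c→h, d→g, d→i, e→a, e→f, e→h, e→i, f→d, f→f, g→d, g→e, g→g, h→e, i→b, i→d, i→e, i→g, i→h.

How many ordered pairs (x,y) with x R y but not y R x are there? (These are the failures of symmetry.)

Enumerating: (a,b), (b,d), (c,d), (c,e), (c,g), (c,h), (e,a), (e,f), (f,d), (g,e), (i,b), (i,g), (i,h).

13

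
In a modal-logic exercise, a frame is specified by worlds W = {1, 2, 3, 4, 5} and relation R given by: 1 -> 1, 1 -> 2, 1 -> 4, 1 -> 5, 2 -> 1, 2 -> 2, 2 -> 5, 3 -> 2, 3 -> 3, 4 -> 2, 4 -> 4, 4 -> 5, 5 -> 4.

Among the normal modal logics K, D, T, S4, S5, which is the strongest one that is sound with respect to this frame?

D

Serial (axiom D): yes — every world has a successor (e.g. 1 R 1).
Reflexive (axiom T): no — 5 is not related to itself.
Transitive (axiom 4): no — 2 R 1 and 1 R 4, but not 2 R 4.
Euclidean (axiom 5): no — 1 R 2 and 1 R 4, but not 2 R 4.
So F validates K, D; T would additionally require R to be reflexive. The strongest is D.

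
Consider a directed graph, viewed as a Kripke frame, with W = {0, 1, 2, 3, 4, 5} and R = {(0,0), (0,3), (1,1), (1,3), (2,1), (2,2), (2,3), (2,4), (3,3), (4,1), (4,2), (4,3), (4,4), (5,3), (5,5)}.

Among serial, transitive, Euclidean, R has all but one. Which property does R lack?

Serial: yes — every world has a successor (e.g. 0 R 0).
Transitive: yes — every two-step R-path is closed by a direct edge.
Euclidean: no — 2 R 1 and 2 R 4, but not 1 R 4.
Only Euclidean fails.

Euclidean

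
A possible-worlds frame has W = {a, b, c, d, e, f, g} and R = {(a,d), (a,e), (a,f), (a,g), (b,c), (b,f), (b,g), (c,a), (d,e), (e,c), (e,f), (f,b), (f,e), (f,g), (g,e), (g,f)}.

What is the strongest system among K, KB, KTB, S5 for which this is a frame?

K

Symmetric (axiom B): no — a R d but not d R a.
Reflexive (axiom T): no — a is not related to itself.
Euclidean (axiom 5): no — a R d and a R f, but not d R f.
So F validates K; KB would additionally require R to be symmetric. The strongest is K.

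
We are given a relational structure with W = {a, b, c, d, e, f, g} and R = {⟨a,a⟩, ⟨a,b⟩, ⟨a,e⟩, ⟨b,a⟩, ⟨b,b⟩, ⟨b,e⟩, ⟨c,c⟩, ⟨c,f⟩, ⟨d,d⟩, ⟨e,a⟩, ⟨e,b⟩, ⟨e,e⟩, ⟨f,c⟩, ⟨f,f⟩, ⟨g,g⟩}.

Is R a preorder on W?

Reflexive: yes — every world is R-related to itself.
Transitive: yes — every two-step R-path is closed by a direct edge.
So R is a preorder.

Yes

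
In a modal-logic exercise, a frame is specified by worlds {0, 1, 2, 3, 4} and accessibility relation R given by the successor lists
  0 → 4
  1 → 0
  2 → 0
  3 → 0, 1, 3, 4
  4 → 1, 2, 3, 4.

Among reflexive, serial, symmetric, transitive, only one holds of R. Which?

serial

Reflexive: no — 0 is not related to itself.
Serial: yes — every world has a successor (e.g. 0 R 4).
Symmetric: no — 0 R 4 but not 4 R 0.
Transitive: no — 0 R 4 and 4 R 1, but not 0 R 1.
Only serial holds.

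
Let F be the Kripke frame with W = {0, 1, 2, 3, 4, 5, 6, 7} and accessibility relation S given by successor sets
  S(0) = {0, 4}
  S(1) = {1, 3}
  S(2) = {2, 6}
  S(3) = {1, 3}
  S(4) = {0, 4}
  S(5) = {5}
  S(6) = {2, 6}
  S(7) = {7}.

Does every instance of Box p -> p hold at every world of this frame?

The schema T characterises exactly the reflexive frames.
Reflexive: yes — every world is S-related to itself.

Yes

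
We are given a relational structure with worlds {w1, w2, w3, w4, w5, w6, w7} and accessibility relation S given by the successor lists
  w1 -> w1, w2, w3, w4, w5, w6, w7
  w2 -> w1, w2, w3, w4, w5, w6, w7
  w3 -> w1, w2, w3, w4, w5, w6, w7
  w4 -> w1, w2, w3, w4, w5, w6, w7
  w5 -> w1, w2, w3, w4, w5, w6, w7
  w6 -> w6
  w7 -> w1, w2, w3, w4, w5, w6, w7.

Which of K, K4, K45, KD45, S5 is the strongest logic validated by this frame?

Transitive (axiom 4): yes — every two-step S-path is closed by a direct edge.
Euclidean (axiom 5): no — w1 S w6 and w1 S w2, but not w6 S w2.
Serial (axiom D): yes — every world has a successor (e.g. w1 S w1).
Reflexive (axiom T): yes — every world is S-related to itself.
So F validates K, K4; K45 would additionally require S to be Euclidean. The strongest is K4.

K4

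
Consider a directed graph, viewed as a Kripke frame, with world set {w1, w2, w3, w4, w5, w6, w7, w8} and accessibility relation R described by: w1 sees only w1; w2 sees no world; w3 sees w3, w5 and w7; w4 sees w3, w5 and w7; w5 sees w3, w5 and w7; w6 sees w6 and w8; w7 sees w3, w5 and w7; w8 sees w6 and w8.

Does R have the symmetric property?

Symmetric: no — w4 R w3 but not w3 R w4.

No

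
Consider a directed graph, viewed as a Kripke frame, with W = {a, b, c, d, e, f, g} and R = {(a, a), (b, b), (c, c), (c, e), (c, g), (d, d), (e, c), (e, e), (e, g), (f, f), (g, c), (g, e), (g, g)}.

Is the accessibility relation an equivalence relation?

Yes

Reflexive: yes — every world is R-related to itself.
Symmetric: yes — every pair in R has its reverse in R.
Transitive: yes — every two-step R-path is closed by a direct edge.
So R is an equivalence relation.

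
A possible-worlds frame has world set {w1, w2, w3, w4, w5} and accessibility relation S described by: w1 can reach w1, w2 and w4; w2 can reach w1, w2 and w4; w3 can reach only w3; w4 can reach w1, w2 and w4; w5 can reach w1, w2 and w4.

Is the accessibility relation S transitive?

Yes

Transitive: yes — every two-step S-path is closed by a direct edge.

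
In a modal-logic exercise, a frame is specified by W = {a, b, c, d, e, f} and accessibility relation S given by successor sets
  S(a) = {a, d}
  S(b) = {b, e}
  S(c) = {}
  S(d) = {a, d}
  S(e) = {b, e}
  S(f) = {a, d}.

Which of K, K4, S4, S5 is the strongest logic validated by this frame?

K4

Transitive (axiom 4): yes — every two-step S-path is closed by a direct edge.
Reflexive (axiom T): no — c is not related to itself.
Euclidean (axiom 5): yes — any two successors of a common world are S-related.
So F validates K, K4; S4 would additionally require S to be reflexive. The strongest is K4.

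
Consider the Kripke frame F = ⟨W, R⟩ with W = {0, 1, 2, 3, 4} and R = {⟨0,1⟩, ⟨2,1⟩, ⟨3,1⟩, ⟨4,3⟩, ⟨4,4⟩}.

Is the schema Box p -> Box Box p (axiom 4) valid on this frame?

Axiom 4 corresponds to the accessibility relation being transitive.
Transitive: no — 4 R 3 and 3 R 1, but not 4 R 1.

No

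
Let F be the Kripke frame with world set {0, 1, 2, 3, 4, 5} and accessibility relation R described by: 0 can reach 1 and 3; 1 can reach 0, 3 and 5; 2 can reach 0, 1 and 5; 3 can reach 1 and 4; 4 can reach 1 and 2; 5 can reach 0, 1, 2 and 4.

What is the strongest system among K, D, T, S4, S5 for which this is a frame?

Serial (axiom D): yes — every world has a successor (e.g. 0 R 1).
Reflexive (axiom T): no — 0 is not related to itself.
Transitive (axiom 4): no — 0 R 1 and 1 R 5, but not 0 R 5.
Euclidean (axiom 5): no — 1 R 0 and 1 R 5, but not 0 R 5.
So F validates K, D; T would additionally require R to be reflexive. The strongest is D.

D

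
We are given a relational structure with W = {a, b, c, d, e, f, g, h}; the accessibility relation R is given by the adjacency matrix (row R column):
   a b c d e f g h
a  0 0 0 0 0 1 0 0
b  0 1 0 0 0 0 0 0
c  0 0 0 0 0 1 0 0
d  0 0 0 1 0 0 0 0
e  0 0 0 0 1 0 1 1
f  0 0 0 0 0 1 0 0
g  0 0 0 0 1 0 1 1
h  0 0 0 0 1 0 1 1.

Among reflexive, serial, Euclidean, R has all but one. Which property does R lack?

reflexive

Reflexive: no — a is not related to itself.
Serial: yes — every world has a successor (e.g. a R f).
Euclidean: yes — any two successors of a common world are R-related.
Only reflexive fails.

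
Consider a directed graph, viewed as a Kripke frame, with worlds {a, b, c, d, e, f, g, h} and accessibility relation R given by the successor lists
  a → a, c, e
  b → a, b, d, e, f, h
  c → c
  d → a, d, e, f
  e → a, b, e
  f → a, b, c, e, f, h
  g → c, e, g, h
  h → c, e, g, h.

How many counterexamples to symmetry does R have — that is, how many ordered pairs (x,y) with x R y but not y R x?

15

Enumerating: (a,c), (b,a), (b,d), (b,h), (d,a), (d,e), (d,f), (f,a), (f,c), (f,e), (f,h), (g,c), (g,e), (h,c), (h,e).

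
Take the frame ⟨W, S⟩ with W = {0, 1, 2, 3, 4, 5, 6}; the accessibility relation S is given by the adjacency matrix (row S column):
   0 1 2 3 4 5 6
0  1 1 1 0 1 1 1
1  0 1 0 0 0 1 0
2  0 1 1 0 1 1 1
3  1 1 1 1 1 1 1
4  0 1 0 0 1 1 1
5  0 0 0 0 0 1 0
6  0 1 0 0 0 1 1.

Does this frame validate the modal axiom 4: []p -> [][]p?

Yes

By correspondence theory, 4 is valid on a frame iff S is transitive.
Transitive: yes — every two-step S-path is closed by a direct edge.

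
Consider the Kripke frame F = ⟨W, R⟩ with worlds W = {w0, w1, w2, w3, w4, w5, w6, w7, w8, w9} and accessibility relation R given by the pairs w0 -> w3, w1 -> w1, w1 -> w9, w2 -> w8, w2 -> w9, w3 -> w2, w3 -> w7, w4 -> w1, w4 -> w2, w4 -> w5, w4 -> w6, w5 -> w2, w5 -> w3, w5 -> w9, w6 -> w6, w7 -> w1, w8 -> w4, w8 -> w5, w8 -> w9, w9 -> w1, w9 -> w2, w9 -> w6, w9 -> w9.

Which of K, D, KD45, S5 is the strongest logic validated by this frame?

D

Serial (axiom D): yes — every world has a successor (e.g. w0 R w3).
Euclidean (axiom 5): no — w2 R w9 and w2 R w8, but not w9 R w8.
Transitive (axiom 4): no — w0 R w3 and w3 R w2, but not w0 R w2.
Reflexive (axiom T): no — w0 is not related to itself.
So F validates K, D; KD45 would additionally require R to be Euclidean and transitive. The strongest is D.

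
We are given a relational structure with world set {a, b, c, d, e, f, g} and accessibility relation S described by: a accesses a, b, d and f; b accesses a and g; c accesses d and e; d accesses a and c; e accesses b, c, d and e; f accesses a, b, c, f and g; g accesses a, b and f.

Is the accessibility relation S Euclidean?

No

Euclidean: no — a S b and a S d, but not b S d.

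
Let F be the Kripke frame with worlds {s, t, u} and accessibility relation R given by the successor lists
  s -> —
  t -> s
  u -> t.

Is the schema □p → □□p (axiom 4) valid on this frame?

No

The schema 4 characterises exactly the transitive frames.
Transitive: no — u R t and t R s, but not u R s.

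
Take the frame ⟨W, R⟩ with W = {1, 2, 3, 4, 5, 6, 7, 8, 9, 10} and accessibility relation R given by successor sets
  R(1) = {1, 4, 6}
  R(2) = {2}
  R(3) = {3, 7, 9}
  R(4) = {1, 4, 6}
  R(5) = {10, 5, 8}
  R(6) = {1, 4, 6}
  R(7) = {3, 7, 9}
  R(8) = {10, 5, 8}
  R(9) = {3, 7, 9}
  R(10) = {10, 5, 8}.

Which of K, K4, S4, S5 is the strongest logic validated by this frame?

S5

Transitive (axiom 4): yes — every two-step R-path is closed by a direct edge.
Reflexive (axiom T): yes — every world is R-related to itself.
Euclidean (axiom 5): yes — any two successors of a common world are R-related.
So F validates K, K4, S4, S5. The strongest is S5.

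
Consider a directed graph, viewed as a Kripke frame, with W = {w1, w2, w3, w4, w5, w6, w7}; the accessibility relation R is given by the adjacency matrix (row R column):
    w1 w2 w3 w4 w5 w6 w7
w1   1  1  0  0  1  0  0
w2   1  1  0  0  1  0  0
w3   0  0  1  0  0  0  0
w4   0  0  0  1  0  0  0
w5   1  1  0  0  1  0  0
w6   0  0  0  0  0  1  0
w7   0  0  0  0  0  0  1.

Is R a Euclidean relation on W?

Yes

Euclidean: yes — any two successors of a common world are R-related.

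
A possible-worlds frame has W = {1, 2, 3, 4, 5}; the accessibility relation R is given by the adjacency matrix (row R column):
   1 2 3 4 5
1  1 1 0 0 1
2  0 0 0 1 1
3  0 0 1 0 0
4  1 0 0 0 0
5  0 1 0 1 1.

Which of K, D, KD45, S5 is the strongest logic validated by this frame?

D

Serial (axiom D): yes — every world has a successor (e.g. 1 R 1).
Euclidean (axiom 5): no — 2 R 4 and 2 R 5, but not 4 R 5.
Transitive (axiom 4): no — 1 R 2 and 2 R 4, but not 1 R 4.
Reflexive (axiom T): no — 2 is not related to itself.
So F validates K, D; KD45 would additionally require R to be Euclidean and transitive. The strongest is D.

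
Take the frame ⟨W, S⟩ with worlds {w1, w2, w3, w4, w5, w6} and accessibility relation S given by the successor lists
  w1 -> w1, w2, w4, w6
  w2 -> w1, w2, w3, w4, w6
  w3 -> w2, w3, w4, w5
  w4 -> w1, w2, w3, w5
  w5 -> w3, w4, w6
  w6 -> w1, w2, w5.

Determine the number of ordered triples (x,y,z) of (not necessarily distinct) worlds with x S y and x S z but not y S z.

34

Enumerating: (w1,w4,w4), (w1,w4,w6), (w1,w6,w4), (w1,w6,w6), (w2,w1,w3), (w2,w3,w1), (w2,w3,w6), (w2,w4,w4), (w2,w4,w6), (w2,w6,w3), (w2,w6,w4), (w2,w6,w6), … and 22 more.
Total: 34.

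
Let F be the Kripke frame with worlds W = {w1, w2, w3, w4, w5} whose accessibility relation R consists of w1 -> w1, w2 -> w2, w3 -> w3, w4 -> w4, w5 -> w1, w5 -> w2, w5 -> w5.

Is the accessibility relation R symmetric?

No

Symmetric: no — w5 R w1 but not w1 R w5.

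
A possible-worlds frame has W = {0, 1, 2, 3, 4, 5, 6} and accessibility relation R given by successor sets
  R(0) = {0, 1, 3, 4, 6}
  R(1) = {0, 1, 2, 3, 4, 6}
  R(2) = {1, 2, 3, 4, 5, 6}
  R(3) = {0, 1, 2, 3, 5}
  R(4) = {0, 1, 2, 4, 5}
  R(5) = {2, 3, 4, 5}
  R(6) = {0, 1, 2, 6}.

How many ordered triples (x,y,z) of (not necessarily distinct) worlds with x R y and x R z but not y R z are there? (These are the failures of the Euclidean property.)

40

Enumerating: (0,3,4), (0,3,6), (0,4,3), (0,4,6), (0,6,3), (0,6,4), (1,0,2), (1,2,0), (1,3,4), (1,3,6), (1,4,3), (1,4,6), … and 28 more.
Total: 40.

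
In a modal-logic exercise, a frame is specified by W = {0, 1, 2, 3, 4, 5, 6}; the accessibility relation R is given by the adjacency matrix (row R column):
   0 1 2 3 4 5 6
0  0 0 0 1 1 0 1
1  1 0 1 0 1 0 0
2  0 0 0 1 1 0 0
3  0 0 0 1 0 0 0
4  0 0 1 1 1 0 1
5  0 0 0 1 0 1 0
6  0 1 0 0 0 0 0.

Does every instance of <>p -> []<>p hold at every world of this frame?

The schema 5 characterises exactly the Euclidean frames.
Euclidean: no — 0 R 3 and 0 R 4, but not 3 R 4.

No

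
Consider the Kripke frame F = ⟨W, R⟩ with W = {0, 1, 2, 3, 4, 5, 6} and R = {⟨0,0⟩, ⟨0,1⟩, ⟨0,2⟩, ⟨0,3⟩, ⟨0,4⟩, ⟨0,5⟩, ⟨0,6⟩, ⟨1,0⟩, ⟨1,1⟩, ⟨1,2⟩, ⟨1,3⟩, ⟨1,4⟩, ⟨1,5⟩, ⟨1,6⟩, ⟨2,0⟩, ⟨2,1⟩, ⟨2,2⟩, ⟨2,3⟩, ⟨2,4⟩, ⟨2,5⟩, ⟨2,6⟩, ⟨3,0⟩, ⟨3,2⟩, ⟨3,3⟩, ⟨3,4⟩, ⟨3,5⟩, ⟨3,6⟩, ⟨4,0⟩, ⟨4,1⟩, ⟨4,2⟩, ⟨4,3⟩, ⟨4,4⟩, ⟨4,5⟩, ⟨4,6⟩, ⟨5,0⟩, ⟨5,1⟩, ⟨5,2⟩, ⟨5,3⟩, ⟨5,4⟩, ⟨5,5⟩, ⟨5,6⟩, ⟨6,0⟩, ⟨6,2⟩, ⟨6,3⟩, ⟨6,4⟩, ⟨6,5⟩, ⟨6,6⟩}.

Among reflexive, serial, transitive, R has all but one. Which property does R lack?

Reflexive: yes — every world is R-related to itself.
Serial: yes — every world has a successor (e.g. 0 R 0).
Transitive: no — 3 R 0 and 0 R 1, but not 3 R 1.
Only transitive fails.

transitive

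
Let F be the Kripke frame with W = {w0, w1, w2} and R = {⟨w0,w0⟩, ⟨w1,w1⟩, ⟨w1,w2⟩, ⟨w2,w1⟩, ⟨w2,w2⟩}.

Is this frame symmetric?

Symmetric: yes — every pair in R has its reverse in R.

Yes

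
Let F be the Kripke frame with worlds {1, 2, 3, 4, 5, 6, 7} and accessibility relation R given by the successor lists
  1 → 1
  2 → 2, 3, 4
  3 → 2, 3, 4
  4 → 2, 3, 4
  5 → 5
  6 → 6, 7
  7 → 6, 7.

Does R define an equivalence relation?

Reflexive: yes — every world is R-related to itself.
Symmetric: yes — every pair in R has its reverse in R.
Transitive: yes — every two-step R-path is closed by a direct edge.
So R is an equivalence relation.

Yes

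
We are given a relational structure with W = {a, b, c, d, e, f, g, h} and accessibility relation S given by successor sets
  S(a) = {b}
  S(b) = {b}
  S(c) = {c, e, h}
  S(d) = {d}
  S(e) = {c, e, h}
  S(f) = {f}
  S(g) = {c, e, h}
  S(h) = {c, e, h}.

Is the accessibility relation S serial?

Serial: yes — every world has a successor (e.g. a S b).

Yes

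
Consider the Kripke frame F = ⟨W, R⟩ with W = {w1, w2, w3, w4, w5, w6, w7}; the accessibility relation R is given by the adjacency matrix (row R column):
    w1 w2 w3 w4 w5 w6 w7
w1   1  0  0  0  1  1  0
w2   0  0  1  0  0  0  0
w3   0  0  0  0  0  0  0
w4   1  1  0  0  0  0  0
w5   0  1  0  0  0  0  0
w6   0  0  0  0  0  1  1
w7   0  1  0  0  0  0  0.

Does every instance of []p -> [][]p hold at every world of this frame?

By correspondence theory, 4 is valid on a frame iff R is transitive.
Transitive: no — w1 R w5 and w5 R w2, but not w1 R w2.

No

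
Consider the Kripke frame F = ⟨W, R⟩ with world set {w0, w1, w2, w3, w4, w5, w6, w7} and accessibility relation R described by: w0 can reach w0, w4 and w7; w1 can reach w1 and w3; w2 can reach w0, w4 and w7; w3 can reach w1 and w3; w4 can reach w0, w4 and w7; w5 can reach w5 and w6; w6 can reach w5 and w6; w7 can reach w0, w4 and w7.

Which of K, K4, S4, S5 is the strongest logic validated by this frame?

K4

Transitive (axiom 4): yes — every two-step R-path is closed by a direct edge.
Reflexive (axiom T): no — w2 is not related to itself.
Euclidean (axiom 5): yes — any two successors of a common world are R-related.
So F validates K, K4; S4 would additionally require R to be reflexive. The strongest is K4.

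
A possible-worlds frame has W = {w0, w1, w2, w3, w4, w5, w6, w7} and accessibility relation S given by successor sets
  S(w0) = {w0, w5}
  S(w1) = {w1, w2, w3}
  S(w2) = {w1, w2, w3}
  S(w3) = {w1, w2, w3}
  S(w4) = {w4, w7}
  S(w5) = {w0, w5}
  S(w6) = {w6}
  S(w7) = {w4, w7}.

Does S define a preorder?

Yes

Reflexive: yes — every world is S-related to itself.
Transitive: yes — every two-step S-path is closed by a direct edge.
So S is a preorder.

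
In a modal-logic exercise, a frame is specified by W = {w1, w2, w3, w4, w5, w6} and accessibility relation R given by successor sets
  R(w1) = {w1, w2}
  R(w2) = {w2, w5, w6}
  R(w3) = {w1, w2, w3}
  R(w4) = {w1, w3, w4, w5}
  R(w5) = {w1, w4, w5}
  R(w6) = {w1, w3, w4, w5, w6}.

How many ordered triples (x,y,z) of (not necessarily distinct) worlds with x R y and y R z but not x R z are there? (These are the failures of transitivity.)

15

Enumerating: (w1,w2,w5), (w1,w2,w6), (w2,w5,w1), (w2,w5,w4), (w2,w6,w1), (w2,w6,w3), (w2,w6,w4), (w3,w2,w5), (w3,w2,w6), (w4,w1,w2), (w4,w3,w2), (w5,w1,w2), (w5,w4,w3), (w6,w1,w2), (w6,w3,w2).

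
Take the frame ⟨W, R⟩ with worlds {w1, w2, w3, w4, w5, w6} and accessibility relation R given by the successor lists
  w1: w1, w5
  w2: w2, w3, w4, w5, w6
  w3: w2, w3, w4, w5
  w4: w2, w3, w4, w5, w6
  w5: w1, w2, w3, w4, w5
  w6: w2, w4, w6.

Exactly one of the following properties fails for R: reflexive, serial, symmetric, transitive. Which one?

transitive

Reflexive: yes — every world is R-related to itself.
Serial: yes — every world has a successor (e.g. w1 R w1).
Symmetric: yes — every pair in R has its reverse in R.
Transitive: no — w1 R w5 and w5 R w2, but not w1 R w2.
Only transitive fails.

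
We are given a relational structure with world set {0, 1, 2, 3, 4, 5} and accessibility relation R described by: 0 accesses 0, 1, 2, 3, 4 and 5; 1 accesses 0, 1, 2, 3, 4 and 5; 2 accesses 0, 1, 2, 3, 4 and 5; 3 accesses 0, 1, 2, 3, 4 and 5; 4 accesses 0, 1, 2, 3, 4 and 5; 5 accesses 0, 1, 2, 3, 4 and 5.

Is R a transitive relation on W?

Yes

Transitive: yes — every two-step R-path is closed by a direct edge.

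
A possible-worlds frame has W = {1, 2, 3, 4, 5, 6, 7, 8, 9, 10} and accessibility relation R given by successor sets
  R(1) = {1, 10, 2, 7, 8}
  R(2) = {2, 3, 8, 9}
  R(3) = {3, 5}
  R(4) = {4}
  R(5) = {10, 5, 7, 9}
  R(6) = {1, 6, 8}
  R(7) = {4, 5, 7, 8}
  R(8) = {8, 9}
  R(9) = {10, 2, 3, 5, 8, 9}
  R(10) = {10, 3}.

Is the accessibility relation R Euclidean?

No

Euclidean: no — 1 R 10 and 1 R 2, but not 10 R 2.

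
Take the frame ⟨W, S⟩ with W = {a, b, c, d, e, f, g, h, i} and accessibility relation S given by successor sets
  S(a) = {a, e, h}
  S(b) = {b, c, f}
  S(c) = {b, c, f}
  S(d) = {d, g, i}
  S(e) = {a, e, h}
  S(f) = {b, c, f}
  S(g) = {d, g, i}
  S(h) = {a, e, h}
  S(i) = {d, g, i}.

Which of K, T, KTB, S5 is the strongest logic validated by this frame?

Reflexive (axiom T): yes — every world is S-related to itself.
Symmetric (axiom B): yes — every pair in S has its reverse in S.
Euclidean (axiom 5): yes — any two successors of a common world are S-related.
So F validates K, T, KTB, S5. The strongest is S5.

S5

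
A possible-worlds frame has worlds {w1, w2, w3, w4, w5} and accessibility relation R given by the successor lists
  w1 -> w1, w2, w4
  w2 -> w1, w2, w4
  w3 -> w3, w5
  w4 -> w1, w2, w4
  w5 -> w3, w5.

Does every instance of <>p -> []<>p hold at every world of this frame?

Yes

The schema 5 characterises exactly the Euclidean frames.
Euclidean: yes — any two successors of a common world are R-related.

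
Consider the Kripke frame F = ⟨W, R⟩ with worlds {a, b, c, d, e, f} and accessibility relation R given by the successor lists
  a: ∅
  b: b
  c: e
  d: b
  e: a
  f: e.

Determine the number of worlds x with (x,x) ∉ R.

Enumerating: a, c, d, e, f.

5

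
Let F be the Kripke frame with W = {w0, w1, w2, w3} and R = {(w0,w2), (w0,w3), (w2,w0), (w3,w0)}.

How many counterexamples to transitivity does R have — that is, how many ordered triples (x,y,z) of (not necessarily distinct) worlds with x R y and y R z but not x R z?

6

Enumerating: (w0,w2,w0), (w0,w3,w0), (w2,w0,w2), (w2,w0,w3), (w3,w0,w2), (w3,w0,w3).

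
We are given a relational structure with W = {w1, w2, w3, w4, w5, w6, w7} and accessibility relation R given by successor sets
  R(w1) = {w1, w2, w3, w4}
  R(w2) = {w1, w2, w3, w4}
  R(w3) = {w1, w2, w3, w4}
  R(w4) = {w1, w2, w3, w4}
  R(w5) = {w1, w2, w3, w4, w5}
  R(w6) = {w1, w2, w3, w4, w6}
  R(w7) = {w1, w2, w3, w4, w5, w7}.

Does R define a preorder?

Reflexive: yes — every world is R-related to itself.
Transitive: yes — every two-step R-path is closed by a direct edge.
So R is a preorder.

Yes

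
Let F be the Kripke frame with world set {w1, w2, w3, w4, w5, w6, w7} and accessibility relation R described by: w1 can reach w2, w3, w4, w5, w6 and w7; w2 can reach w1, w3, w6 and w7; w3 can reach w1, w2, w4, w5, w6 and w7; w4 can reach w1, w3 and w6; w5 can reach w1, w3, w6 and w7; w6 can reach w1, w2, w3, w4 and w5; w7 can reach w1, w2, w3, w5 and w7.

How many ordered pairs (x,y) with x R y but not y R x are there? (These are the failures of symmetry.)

R is symmetric; there are no such tuples.

0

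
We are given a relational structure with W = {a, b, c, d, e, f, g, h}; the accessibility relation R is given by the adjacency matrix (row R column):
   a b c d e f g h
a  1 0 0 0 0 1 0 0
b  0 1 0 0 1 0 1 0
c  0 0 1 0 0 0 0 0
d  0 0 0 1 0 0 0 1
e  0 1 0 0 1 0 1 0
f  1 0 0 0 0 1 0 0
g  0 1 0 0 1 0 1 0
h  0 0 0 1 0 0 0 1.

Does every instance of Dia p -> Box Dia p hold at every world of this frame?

Axiom 5 corresponds to the accessibility relation being Euclidean.
Euclidean: yes — any two successors of a common world are R-related.

Yes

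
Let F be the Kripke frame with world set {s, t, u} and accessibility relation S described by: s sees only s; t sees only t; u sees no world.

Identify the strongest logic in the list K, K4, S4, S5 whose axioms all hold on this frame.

K4

Transitive (axiom 4): yes — every two-step S-path is closed by a direct edge.
Reflexive (axiom T): no — u is not related to itself.
Euclidean (axiom 5): yes — any two successors of a common world are S-related.
So F validates K, K4; S4 would additionally require S to be reflexive. The strongest is K4.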